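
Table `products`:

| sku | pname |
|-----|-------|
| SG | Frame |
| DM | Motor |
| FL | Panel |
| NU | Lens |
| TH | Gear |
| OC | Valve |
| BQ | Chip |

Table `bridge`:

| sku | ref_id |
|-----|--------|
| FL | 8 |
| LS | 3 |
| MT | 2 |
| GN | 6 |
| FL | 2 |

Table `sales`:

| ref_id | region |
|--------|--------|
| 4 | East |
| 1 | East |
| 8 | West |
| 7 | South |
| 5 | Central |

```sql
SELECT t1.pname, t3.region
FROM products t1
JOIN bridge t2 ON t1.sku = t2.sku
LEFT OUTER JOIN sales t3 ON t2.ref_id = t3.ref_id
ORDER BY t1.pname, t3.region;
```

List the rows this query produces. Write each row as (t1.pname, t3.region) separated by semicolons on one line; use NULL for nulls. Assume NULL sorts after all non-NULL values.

Evaluate left to right. First `products t1 INNER JOIN bridge t2` on sku: 2 row(s).
Then LEFT JOIN `sales t3` on ref_id: each of those 2 rows is kept; rows whose t2.ref_id has no match in t3 get NULL for t3's columns.

(Panel, West); (Panel, NULL)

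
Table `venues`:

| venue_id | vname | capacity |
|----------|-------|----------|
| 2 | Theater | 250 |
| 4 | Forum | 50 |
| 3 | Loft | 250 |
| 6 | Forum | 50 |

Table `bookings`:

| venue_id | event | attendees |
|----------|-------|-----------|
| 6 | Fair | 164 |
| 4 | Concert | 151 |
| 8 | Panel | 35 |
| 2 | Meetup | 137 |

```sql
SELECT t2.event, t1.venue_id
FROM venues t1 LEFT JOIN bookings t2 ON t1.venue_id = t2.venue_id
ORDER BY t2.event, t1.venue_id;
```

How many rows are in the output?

LEFT JOIN keeps every row from `venues`; unmatched rows get NULL for `bookings`'s columns.
Matching on t1.venue_id = t2.venue_id.
- t1 row (venue_id=2): matches 1 t2 row(s) → 1 output row(s).
- t1 row (venue_id=4): matches 1 t2 row(s) → 1 output row(s).
- t1 row (venue_id=3): no match → kept, t2 columns NULL.
- t1 row (venue_id=6): matches 1 t2 row(s) → 1 output row(s).
Total: 3 matched + 1 padded = 4 rows.

4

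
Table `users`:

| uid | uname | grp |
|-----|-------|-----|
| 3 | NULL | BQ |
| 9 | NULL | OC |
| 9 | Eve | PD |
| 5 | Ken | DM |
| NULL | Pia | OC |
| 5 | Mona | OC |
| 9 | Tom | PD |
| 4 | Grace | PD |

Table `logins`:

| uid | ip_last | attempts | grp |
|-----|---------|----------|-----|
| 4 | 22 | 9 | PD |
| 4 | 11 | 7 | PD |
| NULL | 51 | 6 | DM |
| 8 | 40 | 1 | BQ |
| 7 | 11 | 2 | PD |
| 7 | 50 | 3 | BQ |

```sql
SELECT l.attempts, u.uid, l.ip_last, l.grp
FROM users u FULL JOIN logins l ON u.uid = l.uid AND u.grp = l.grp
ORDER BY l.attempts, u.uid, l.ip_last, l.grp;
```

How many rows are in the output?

FULL OUTER JOIN keeps every row from both sides; unmatched rows get NULL for the other side's columns.
Matching on u.uid = l.uid AND u.grp = l.grp. A NULL in a compared column never satisfies the condition.
- u (uid=3, grp=BQ) has no partner → padded with NULL.
- u (uid=9, grp=OC) has no partner → padded with NULL.
- u (uid=9, grp=PD) has no partner → padded with NULL.
- u (uid=5, grp=DM) has no partner → padded with NULL.
- u (uid=NULL, grp=OC) has no partner → padded with NULL.
- u (uid=5, grp=OC) has no partner → padded with NULL.
- u (uid=9, grp=PD) has no partner → padded with NULL.
- u (uid=4, grp=PD) pairs with 2 row(s) of l.
- 4 row(s) from l found no u partner → padded with NULL.
Total: 2 matched + 11 padded = 13 rows.

13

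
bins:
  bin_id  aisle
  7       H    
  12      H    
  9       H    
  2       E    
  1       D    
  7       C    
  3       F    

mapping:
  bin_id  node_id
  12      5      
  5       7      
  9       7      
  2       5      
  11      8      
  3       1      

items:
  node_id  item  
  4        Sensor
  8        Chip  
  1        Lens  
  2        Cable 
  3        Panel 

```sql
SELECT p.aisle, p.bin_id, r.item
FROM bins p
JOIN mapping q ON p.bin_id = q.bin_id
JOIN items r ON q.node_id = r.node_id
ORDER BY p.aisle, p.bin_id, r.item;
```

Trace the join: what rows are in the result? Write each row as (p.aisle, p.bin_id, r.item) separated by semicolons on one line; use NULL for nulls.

Step 1 — p INNER JOIN q on bin_id → 4 row(s).
Then INNER JOIN `items r` on node_id: keep only rows whose q.node_id appears in r.

(F, 3, Lens)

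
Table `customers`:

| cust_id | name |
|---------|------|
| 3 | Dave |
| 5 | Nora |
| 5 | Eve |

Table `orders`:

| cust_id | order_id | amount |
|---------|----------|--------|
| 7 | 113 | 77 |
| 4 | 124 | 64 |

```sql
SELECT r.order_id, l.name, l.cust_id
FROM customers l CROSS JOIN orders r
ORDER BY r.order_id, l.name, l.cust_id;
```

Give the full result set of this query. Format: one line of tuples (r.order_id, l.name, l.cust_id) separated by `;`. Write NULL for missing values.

(113, Dave, 3); (113, Eve, 5); (113, Nora, 5); (124, Dave, 3); (124, Eve, 5); (124, Nora, 5)

CROSS JOIN pairs every row of `customers` with every row of `orders`: 3 × 2 = 6 rows.
After projecting and ordering:
r.order_id | l.name | l.cust_id
113 | Dave | 3
113 | Eve | 5
113 | Nora | 5
124 | Dave | 3
124 | Eve | 5
124 | Nora | 5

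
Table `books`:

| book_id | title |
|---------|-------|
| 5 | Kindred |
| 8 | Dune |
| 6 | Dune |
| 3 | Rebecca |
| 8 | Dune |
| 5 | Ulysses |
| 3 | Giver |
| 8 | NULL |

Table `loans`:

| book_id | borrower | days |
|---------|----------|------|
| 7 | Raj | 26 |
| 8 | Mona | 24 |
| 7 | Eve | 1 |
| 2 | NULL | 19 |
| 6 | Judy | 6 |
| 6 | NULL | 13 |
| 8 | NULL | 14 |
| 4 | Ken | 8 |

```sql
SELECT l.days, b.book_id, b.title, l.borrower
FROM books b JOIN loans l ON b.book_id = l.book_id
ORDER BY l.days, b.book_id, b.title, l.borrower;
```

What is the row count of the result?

8

INNER JOIN keeps only pairs where the ON condition holds.
Matching on b.book_id = l.book_id.
Matched pairs: 8.
Total: 8 rows.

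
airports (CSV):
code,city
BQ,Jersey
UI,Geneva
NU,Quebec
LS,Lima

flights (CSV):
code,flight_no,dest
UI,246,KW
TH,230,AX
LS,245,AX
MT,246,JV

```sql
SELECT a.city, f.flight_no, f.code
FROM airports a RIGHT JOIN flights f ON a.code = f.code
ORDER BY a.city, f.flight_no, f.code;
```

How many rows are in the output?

4

RIGHT JOIN keeps every row from `flights`; unmatched rows get NULL for `airports`'s columns.
Matching on a.code = f.code.
Matched pairs: 2; unmatched f rows kept: 2.
Total: 2 matched + 2 padded = 4 rows.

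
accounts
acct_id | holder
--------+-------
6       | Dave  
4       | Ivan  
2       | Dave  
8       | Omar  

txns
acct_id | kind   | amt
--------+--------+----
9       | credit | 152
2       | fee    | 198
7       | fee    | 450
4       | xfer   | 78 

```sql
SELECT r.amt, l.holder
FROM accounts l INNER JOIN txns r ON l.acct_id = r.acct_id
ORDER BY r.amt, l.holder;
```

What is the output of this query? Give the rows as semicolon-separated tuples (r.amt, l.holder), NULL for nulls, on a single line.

(78, Ivan); (198, Dave)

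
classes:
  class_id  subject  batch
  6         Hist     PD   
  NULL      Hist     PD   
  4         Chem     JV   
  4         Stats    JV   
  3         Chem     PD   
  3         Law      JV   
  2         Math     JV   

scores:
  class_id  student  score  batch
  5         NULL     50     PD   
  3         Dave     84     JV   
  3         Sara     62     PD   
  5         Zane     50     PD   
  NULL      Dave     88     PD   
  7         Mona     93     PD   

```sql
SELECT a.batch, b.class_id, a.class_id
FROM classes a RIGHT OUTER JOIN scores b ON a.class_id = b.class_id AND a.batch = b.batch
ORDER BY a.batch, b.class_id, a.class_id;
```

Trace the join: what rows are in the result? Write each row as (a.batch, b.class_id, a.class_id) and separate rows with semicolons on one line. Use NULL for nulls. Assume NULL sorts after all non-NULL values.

RIGHT JOIN keeps every row from `scores`; unmatched rows get NULL for `classes`'s columns.
Matching on a.class_id = b.class_id AND a.batch = b.batch. A NULL in a compared column never satisfies the condition.
- a (class_id=6, batch=PD) has no partner in b.
- a (class_id=NULL, batch=PD) has no partner in b.
- a (class_id=4, batch=JV) has no partner in b.
- a (class_id=4, batch=JV) has no partner in b.
- a (class_id=3, batch=PD) pairs with 1 row(s) of b.
- a (class_id=3, batch=JV) pairs with 1 row(s) of b.
- a (class_id=2, batch=JV) has no partner in b.
- plus 4 unmatched b row(s), each kept with NULL a columns.
After projecting and ordering:
a.batch | b.class_id | a.class_id
JV | 3 | 3
PD | 3 | 3
NULL | 5 | NULL
NULL | 5 | NULL
NULL | 7 | NULL
NULL | NULL | NULL

(JV, 3, 3); (PD, 3, 3); (NULL, 5, NULL); (NULL, 5, NULL); (NULL, 7, NULL); (NULL, NULL, NULL)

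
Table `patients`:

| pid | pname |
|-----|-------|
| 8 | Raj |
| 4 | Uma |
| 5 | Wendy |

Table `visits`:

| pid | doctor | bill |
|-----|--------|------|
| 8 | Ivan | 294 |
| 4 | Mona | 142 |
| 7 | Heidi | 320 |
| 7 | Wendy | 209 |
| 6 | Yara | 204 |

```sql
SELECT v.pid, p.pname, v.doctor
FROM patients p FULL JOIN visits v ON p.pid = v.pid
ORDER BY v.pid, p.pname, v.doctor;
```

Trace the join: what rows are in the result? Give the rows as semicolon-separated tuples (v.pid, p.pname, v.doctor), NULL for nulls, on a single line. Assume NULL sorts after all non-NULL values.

(4, Uma, Mona); (6, NULL, Yara); (7, NULL, Heidi); (7, NULL, Wendy); (8, Raj, Ivan); (NULL, Wendy, NULL)

FULL OUTER JOIN keeps every row from both sides; unmatched rows get NULL for the other side's columns.
Matching on p.pid = v.pid.
Matched pairs: 2; unmatched p rows kept: 1; unmatched v rows kept: 3.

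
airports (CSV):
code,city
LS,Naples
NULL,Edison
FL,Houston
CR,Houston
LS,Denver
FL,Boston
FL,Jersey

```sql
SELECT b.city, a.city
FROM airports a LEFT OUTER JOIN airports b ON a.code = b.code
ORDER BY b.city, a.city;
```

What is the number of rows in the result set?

15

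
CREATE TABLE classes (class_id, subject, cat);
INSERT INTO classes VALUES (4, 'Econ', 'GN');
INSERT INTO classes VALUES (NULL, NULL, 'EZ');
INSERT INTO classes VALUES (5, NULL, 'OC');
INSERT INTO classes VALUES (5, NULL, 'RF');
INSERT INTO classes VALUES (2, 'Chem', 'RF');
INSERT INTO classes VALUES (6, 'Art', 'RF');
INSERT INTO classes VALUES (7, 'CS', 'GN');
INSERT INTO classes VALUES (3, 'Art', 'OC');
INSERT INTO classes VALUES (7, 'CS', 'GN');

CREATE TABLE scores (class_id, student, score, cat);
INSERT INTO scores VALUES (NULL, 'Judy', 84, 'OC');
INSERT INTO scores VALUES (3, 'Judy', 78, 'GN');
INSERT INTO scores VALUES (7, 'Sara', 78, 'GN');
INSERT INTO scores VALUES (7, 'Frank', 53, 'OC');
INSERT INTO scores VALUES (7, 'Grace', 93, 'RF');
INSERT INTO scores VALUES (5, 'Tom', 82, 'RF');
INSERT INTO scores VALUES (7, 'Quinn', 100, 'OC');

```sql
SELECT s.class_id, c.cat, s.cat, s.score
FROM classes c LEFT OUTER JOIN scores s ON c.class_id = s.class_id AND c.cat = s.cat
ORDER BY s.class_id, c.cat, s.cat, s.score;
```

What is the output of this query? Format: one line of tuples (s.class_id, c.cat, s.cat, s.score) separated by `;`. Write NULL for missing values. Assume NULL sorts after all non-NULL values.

LEFT JOIN keeps every row from `classes`; unmatched rows get NULL for `scores`'s columns.
Matching on c.class_id = s.class_id AND c.cat = s.cat. A NULL in a compared column never satisfies the condition.
- class_id=4, cat=GN: no s row matches, row kept with s columns NULL.
- class_id=NULL, cat=EZ: no s row matches, row kept with s columns NULL.
- class_id=5, cat=OC: no s row matches, row kept with s columns NULL.
- class_id=5, cat=RF: 1 matching s row(s), so 1 row(s) emitted.
- class_id=2, cat=RF: no s row matches, row kept with s columns NULL.
- class_id=6, cat=RF: no s row matches, row kept with s columns NULL.
- class_id=7, cat=GN: 1 matching s row(s), so 1 row(s) emitted.
- class_id=3, cat=OC: no s row matches, row kept with s columns NULL.
- class_id=7, cat=GN: 1 matching s row(s), so 1 row(s) emitted.
After projecting and ordering:
s.class_id | c.cat | s.cat | s.score
5 | RF | RF | 82
7 | GN | GN | 78
7 | GN | GN | 78
NULL | EZ | NULL | NULL
NULL | GN | NULL | NULL
NULL | OC | NULL | NULL
NULL | OC | NULL | NULL
NULL | RF | NULL | NULL
NULL | RF | NULL | NULL

(5, RF, RF, 82); (7, GN, GN, 78); (7, GN, GN, 78); (NULL, EZ, NULL, NULL); (NULL, GN, NULL, NULL); (NULL, OC, NULL, NULL); (NULL, OC, NULL, NULL); (NULL, RF, NULL, NULL); (NULL, RF, NULL, NULL)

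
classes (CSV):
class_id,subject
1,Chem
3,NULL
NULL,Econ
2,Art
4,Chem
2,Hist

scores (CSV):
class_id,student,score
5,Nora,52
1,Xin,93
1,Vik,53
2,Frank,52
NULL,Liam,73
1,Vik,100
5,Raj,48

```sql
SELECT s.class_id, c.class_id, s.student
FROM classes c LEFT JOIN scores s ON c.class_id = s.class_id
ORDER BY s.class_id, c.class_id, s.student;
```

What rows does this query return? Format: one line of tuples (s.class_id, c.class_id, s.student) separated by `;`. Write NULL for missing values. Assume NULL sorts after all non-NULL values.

(1, 1, Vik); (1, 1, Vik); (1, 1, Xin); (2, 2, Frank); (2, 2, Frank); (NULL, 3, NULL); (NULL, 4, NULL); (NULL, NULL, NULL)

LEFT JOIN keeps every row from `classes`; unmatched rows get NULL for `scores`'s columns.
Matching on c.class_id = s.class_id. A NULL in a compared column never satisfies the condition.
- c[0] class_id=1 → 3 match(es) in s → 3 row(s).
- c[1] class_id=3 → no match; kept with NULLs on the s side.
- c[2] class_id=NULL → no match; kept with NULLs on the s side.
- c[3] class_id=2 → 1 match(es) in s → 1 row(s).
- c[4] class_id=4 → no match; kept with NULLs on the s side.
- c[5] class_id=2 → 1 match(es) in s → 1 row(s).
After projecting and ordering:
s.class_id | c.class_id | s.student
1 | 1 | Vik
1 | 1 | Vik
1 | 1 | Xin
2 | 2 | Frank
2 | 2 | Frank
NULL | 3 | NULL
NULL | 4 | NULL
NULL | NULL | NULL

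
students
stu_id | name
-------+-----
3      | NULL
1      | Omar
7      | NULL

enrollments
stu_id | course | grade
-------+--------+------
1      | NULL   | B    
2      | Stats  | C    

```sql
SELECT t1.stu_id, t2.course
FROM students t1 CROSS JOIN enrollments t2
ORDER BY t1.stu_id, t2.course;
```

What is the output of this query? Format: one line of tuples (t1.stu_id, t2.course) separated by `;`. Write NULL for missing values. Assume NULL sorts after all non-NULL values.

(1, Stats); (1, NULL); (3, Stats); (3, NULL); (7, Stats); (7, NULL)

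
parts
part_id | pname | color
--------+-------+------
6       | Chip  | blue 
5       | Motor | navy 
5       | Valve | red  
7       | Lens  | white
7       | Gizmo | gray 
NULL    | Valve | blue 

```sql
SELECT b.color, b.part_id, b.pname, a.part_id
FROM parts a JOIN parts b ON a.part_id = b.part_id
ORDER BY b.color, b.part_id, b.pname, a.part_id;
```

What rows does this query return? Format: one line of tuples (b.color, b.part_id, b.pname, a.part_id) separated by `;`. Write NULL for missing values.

(blue, 6, Chip, 6); (gray, 7, Gizmo, 7); (gray, 7, Gizmo, 7); (navy, 5, Motor, 5); (navy, 5, Motor, 5); (red, 5, Valve, 5); (red, 5, Valve, 5); (white, 7, Lens, 7); (white, 7, Lens, 7)

INNER JOIN keeps only pairs where the ON condition holds.
Matching on a.part_id = b.part_id. A NULL in a compared column never satisfies the condition.
Matched pairs: 9.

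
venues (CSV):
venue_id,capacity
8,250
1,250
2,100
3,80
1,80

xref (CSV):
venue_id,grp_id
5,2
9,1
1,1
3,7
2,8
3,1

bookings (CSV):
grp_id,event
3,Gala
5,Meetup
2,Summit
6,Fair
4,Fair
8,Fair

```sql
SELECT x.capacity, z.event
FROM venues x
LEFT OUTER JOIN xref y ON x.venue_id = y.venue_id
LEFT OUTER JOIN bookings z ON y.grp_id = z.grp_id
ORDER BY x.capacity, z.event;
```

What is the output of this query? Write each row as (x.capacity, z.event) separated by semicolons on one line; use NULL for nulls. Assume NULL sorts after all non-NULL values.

Evaluate left to right. First `venues x LEFT JOIN xref y` on venue_id: 6 row(s).
Then LEFT JOIN `bookings z` on grp_id: each of those 6 rows is kept; rows whose y.grp_id has no match in z get NULL for z's columns.

(80, NULL); (80, NULL); (80, NULL); (100, Fair); (250, NULL); (250, NULL)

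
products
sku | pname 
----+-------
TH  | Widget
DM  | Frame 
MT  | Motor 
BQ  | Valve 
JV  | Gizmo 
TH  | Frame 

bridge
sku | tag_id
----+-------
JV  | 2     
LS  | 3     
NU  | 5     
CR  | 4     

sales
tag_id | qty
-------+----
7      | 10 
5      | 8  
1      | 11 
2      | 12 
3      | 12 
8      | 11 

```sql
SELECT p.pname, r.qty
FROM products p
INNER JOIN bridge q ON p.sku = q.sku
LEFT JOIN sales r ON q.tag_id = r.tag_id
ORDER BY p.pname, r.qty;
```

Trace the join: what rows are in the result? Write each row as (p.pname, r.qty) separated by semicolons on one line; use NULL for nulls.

Step 1 — p INNER JOIN q on sku → 1 row(s).
Then LEFT JOIN `sales r` on tag_id: each of those 1 rows is kept; rows whose q.tag_id has no match in r get NULL for r's columns.

(Gizmo, 12)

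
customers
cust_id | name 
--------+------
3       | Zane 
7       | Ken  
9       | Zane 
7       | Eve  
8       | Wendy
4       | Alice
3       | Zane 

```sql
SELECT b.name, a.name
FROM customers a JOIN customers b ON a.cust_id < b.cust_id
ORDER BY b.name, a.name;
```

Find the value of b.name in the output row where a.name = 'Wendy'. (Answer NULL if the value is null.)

INNER JOIN keeps only pairs where the ON condition holds.
Matching on a.cust_id < b.cust_id.
- a row (cust_id=3): matches 5 b row(s) → 5 output row(s).
- a row (cust_id=7): matches 2 b row(s) → 2 output row(s).
- a row (cust_id=9): no match → dropped.
- a row (cust_id=7): matches 2 b row(s) → 2 output row(s).
- a row (cust_id=8): matches 1 b row(s) → 1 output row(s).
- a row (cust_id=4): matches 4 b row(s) → 4 output row(s).
- a row (cust_id=3): matches 5 b row(s) → 5 output row(s).

Zane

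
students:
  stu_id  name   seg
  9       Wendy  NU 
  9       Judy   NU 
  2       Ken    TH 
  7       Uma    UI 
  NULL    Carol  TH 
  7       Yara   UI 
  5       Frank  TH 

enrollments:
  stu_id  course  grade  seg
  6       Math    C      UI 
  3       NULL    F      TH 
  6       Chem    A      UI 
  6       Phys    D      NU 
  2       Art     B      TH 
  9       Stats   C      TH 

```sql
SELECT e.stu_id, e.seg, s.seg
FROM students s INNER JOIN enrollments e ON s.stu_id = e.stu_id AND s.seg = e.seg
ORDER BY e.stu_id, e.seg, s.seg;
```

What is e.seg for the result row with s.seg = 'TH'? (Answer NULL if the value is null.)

TH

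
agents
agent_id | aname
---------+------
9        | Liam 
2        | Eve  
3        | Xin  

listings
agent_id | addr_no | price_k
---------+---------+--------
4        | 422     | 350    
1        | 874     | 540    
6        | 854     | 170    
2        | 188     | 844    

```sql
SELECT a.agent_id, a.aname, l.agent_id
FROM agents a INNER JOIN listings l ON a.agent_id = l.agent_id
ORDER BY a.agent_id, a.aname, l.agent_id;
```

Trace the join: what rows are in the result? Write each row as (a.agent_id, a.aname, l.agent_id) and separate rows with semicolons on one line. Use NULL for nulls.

INNER JOIN keeps only pairs where the ON condition holds.
Matching on a.agent_id = l.agent_id.
- a row (agent_id=9): no match → dropped.
- a row (agent_id=2): matches 1 l row(s) → 1 output row(s).
- a row (agent_id=3): no match → dropped.
After projecting and ordering:
a.agent_id | a.aname | l.agent_id
2 | Eve | 2

(2, Eve, 2)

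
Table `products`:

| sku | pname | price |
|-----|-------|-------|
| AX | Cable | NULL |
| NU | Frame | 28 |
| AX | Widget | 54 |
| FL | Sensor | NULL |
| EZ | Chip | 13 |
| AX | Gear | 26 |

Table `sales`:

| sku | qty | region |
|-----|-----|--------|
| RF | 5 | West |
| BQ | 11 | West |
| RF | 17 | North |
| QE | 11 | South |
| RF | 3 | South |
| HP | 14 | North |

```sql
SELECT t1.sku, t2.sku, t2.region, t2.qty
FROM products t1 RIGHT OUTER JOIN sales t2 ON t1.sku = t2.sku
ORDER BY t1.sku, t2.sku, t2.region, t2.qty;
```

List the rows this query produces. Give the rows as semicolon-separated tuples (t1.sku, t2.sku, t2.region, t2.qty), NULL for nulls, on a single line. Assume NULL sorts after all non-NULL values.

(NULL, BQ, West, 11); (NULL, HP, North, 14); (NULL, QE, South, 11); (NULL, RF, North, 17); (NULL, RF, South, 3); (NULL, RF, West, 5)

RIGHT JOIN keeps every row from `sales`; unmatched rows get NULL for `products`'s columns.
Matching on t1.sku = t2.sku.
Matched pairs: 0; unmatched t2 rows kept: 6.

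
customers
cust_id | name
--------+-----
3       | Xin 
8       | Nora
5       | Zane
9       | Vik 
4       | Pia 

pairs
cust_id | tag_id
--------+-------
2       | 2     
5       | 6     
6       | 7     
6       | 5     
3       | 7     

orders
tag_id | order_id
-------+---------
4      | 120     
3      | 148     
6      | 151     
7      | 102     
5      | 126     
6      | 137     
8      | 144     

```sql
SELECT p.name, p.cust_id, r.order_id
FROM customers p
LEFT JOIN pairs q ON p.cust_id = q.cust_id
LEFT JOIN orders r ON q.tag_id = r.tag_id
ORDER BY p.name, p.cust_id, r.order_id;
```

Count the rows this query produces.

6

Evaluate left to right. First `customers p LEFT JOIN pairs q` on cust_id: 5 row(s).
Then LEFT JOIN `orders r` on tag_id: each of those 5 rows is kept; rows whose q.tag_id has no match in r get NULL for r's columns.
Result: 6 row(s).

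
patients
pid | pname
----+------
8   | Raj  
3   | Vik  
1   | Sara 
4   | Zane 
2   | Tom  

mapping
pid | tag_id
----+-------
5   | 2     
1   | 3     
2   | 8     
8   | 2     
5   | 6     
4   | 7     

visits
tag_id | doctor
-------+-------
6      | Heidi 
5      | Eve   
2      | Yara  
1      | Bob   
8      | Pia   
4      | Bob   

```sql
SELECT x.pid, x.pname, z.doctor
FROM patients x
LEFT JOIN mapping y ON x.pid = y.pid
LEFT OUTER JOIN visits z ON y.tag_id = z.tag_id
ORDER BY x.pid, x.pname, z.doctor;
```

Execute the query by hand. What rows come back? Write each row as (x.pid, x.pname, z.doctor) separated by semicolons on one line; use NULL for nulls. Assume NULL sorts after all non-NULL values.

Evaluate left to right. First `patients x LEFT JOIN mapping y` on pid: 5 row(s).
Then LEFT JOIN `visits z` on tag_id: each of those 5 rows is kept; rows whose y.tag_id has no match in z get NULL for z's columns.

(1, Sara, NULL); (2, Tom, Pia); (3, Vik, NULL); (4, Zane, NULL); (8, Raj, Yara)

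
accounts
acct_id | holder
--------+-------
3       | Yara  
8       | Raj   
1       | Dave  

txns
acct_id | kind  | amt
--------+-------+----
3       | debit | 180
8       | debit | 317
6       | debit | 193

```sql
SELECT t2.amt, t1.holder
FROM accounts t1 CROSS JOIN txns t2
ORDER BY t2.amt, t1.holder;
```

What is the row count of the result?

9

CROSS JOIN pairs every row of `accounts` with every row of `txns`: 3 × 3 = 9 rows.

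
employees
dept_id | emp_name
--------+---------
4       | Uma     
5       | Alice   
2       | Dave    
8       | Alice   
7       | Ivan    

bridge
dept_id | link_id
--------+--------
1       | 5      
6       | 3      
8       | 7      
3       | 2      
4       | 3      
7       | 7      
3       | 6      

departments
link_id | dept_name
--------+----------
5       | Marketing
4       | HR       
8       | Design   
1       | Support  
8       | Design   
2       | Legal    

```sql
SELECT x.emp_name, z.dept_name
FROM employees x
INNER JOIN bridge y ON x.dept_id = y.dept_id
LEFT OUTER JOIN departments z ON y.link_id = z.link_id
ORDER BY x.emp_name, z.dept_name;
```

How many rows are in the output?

3

Step 1 — x INNER JOIN y on dept_id → 3 row(s).
Then LEFT JOIN `departments z` on link_id: each of those 3 rows is kept; rows whose y.link_id has no match in z get NULL for z's columns.
Result: 3 row(s).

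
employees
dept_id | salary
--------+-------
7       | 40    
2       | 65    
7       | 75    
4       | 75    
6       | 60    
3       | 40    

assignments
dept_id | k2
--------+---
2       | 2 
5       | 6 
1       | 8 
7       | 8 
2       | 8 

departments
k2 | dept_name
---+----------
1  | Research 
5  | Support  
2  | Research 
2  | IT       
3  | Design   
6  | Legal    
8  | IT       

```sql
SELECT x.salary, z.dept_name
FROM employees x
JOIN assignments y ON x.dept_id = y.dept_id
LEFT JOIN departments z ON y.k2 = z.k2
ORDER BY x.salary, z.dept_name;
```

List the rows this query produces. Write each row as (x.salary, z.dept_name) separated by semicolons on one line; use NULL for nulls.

(40, IT); (65, IT); (65, IT); (65, Research); (75, IT)

Evaluate left to right. First `employees x INNER JOIN assignments y` on dept_id: 4 row(s).
Then LEFT JOIN `departments z` on k2: each of those 4 rows is kept; rows whose y.k2 has no match in z get NULL for z's columns.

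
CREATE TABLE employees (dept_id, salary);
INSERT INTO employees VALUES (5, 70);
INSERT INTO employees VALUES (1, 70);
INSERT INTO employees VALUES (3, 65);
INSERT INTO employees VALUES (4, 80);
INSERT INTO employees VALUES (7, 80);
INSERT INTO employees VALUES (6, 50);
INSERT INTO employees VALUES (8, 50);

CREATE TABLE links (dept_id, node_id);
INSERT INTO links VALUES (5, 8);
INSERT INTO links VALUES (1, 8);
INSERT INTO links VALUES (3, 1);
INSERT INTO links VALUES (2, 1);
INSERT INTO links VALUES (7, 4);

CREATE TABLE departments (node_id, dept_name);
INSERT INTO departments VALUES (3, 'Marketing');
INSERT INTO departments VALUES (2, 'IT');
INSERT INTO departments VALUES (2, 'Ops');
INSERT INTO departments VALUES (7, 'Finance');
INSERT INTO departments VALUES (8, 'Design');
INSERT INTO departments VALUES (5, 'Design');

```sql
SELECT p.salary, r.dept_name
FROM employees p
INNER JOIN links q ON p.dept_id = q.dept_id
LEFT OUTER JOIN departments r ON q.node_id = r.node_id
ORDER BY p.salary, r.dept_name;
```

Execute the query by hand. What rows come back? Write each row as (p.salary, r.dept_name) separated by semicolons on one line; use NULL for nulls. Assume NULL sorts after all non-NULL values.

(65, NULL); (70, Design); (70, Design); (80, NULL)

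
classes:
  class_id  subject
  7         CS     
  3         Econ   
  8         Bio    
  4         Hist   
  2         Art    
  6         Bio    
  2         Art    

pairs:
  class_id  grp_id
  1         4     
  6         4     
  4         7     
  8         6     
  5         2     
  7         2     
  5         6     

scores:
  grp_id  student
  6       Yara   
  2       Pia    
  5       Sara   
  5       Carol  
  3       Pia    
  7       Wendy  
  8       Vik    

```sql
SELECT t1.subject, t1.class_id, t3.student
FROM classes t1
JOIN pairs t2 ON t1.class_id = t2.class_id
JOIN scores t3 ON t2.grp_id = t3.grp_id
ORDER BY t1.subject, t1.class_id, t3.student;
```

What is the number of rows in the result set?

3

Evaluate left to right. First `classes t1 INNER JOIN pairs t2` on class_id: 4 row(s).
Then INNER JOIN `scores t3` on grp_id: keep only rows whose t2.grp_id appears in t3.
Result: 3 row(s).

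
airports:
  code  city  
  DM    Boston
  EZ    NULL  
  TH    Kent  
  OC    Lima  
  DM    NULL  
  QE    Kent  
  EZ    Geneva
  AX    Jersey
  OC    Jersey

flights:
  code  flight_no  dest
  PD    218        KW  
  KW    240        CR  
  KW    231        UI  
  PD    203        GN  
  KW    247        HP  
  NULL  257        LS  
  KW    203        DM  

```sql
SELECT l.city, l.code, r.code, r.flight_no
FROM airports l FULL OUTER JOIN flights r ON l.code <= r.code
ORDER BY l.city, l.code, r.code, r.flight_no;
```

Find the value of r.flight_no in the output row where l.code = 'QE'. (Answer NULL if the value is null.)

FULL OUTER JOIN keeps every row from both sides; unmatched rows get NULL for the other side's columns.
Matching on l.code <= r.code. A NULL in a compared column never satisfies the condition.
Matched pairs: 34; unmatched l rows kept: 2; unmatched r rows kept: 1.

NULL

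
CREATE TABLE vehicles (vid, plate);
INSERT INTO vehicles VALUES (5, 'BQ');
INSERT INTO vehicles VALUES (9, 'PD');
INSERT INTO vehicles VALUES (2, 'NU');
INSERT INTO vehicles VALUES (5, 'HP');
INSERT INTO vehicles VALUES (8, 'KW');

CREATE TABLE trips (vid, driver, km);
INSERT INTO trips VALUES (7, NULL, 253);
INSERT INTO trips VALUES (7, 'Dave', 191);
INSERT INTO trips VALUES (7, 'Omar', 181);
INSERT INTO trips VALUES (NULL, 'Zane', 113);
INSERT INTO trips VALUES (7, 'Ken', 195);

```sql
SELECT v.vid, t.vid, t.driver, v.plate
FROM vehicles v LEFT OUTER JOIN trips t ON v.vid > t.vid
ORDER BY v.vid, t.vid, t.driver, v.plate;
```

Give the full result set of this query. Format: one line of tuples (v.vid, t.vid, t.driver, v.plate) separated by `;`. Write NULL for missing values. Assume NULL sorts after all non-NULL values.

(2, NULL, NULL, NU); (5, NULL, NULL, BQ); (5, NULL, NULL, HP); (8, 7, Dave, KW); (8, 7, Ken, KW); (8, 7, Omar, KW); (8, 7, NULL, KW); (9, 7, Dave, PD); (9, 7, Ken, PD); (9, 7, Omar, PD); (9, 7, NULL, PD)

LEFT JOIN keeps every row from `vehicles`; unmatched rows get NULL for `trips`'s columns.
Matching on v.vid > t.vid. A NULL in a compared column never satisfies the condition.
Matched pairs: 8; unmatched v rows kept: 3.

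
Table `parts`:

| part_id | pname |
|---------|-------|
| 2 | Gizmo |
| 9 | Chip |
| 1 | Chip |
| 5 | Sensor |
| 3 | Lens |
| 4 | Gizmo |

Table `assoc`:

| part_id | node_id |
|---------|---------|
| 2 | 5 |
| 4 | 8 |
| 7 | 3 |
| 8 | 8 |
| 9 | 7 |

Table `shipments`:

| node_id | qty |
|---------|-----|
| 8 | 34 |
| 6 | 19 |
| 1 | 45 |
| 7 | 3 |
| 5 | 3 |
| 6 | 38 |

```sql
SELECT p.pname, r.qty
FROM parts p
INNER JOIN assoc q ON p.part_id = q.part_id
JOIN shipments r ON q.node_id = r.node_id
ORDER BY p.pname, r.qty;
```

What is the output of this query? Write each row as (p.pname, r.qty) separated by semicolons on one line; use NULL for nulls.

(Chip, 3); (Gizmo, 3); (Gizmo, 34)

Step 1 — p INNER JOIN q on part_id → 3 row(s).
Then INNER JOIN `shipments r` on node_id: keep only rows whose q.node_id appears in r.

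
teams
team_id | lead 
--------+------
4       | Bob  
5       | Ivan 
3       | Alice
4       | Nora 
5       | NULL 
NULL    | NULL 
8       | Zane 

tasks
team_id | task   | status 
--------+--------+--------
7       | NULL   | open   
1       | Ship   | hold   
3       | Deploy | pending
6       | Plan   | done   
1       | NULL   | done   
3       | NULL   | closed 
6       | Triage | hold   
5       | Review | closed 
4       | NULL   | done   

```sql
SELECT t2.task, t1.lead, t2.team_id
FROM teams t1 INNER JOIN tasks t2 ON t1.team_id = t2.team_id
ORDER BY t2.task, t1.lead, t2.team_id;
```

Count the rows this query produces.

6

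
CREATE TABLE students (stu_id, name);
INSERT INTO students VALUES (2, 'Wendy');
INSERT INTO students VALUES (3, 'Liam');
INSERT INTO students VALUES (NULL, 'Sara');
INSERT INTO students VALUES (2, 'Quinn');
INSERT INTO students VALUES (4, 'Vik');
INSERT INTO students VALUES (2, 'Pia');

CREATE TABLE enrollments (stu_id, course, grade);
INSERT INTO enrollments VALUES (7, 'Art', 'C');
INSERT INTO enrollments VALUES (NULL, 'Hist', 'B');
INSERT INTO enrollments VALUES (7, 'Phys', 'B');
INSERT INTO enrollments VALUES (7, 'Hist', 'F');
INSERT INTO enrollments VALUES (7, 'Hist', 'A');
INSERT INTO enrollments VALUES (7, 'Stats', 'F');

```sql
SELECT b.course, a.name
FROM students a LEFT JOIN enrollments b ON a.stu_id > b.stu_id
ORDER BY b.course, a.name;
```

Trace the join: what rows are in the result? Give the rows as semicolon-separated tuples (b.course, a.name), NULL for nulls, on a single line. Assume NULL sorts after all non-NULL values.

(NULL, Liam); (NULL, Pia); (NULL, Quinn); (NULL, Sara); (NULL, Vik); (NULL, Wendy)

LEFT JOIN keeps every row from `students`; unmatched rows get NULL for `enrollments`'s columns.
Matching on a.stu_id > b.stu_id. A NULL in a compared column never satisfies the condition.
- a row (stu_id=2): no match → kept, b columns NULL.
- a row (stu_id=3): no match → kept, b columns NULL.
- a row (stu_id=NULL): no match → kept, b columns NULL.
- a row (stu_id=2): no match → kept, b columns NULL.
- a row (stu_id=4): no match → kept, b columns NULL.
- a row (stu_id=2): no match → kept, b columns NULL.
After projecting and ordering:
b.course | a.name
NULL | Liam
NULL | Pia
NULL | Quinn
NULL | Sara
NULL | Vik
NULL | Wendy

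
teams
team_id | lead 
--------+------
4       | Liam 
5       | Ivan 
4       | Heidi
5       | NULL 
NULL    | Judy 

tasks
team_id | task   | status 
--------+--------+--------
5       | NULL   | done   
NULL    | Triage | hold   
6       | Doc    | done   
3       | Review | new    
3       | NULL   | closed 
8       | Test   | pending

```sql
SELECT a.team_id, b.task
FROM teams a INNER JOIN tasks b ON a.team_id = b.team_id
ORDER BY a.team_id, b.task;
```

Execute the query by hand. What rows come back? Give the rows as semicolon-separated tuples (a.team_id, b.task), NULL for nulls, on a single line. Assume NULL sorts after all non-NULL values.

(5, NULL); (5, NULL)

INNER JOIN keeps only pairs where the ON condition holds.
Matching on a.team_id = b.team_id. A NULL in a compared column never satisfies the condition.
- a[0] team_id=4 → no match; dropped.
- a[1] team_id=5 → 1 match(es) in b → 1 row(s).
- a[2] team_id=4 → no match; dropped.
- a[3] team_id=5 → 1 match(es) in b → 1 row(s).
- a[4] team_id=NULL → no match; dropped.
After projecting and ordering:
a.team_id | b.task
5 | NULL
5 | NULL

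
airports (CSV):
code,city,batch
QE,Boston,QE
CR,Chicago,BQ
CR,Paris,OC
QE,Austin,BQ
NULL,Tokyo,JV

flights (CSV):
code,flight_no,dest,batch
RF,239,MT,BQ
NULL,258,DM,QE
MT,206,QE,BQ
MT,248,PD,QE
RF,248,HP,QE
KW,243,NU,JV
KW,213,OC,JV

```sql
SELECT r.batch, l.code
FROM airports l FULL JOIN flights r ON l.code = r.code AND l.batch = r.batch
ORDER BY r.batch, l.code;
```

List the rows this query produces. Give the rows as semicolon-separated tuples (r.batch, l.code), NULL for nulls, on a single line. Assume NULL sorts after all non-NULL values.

FULL OUTER JOIN keeps every row from both sides; unmatched rows get NULL for the other side's columns.
Matching on l.code = r.code AND l.batch = r.batch. A NULL in a compared column never satisfies the condition.
- l (code=QE, batch=QE) has no partner → padded with NULL.
- l (code=CR, batch=BQ) has no partner → padded with NULL.
- l (code=CR, batch=OC) has no partner → padded with NULL.
- l (code=QE, batch=BQ) has no partner → padded with NULL.
- l (code=NULL, batch=JV) has no partner → padded with NULL.
- 7 r row(s) had no l match → kept, l columns NULL.

(BQ, NULL); (BQ, NULL); (JV, NULL); (JV, NULL); (QE, NULL); (QE, NULL); (QE, NULL); (NULL, CR); (NULL, CR); (NULL, QE); (NULL, QE); (NULL, NULL)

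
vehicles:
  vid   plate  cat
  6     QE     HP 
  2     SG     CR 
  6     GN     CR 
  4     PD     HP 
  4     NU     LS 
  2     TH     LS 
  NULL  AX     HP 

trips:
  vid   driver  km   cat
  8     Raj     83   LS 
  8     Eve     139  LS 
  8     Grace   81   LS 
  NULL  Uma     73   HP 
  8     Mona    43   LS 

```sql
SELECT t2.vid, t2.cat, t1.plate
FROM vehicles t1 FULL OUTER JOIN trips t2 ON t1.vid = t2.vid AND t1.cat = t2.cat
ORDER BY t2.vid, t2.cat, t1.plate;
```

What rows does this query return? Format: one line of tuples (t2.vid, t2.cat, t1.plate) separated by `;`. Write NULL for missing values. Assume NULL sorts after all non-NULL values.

(8, LS, NULL); (8, LS, NULL); (8, LS, NULL); (8, LS, NULL); (NULL, HP, NULL); (NULL, NULL, AX); (NULL, NULL, GN); (NULL, NULL, NU); (NULL, NULL, PD); (NULL, NULL, QE); (NULL, NULL, SG); (NULL, NULL, TH)

FULL OUTER JOIN keeps every row from both sides; unmatched rows get NULL for the other side's columns.
Matching on t1.vid = t2.vid AND t1.cat = t2.cat. A NULL in a compared column never satisfies the condition.
Matched pairs: 0; unmatched t1 rows kept: 7; unmatched t2 rows kept: 5.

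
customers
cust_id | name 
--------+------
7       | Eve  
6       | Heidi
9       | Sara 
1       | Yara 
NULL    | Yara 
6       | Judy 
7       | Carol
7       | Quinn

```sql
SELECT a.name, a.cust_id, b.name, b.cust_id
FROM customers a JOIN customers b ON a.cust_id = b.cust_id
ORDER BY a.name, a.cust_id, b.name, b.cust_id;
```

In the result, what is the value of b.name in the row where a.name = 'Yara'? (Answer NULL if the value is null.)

INNER JOIN keeps only pairs where the ON condition holds.
Matching on a.cust_id = b.cust_id. A NULL in a compared column never satisfies the condition.
- a[0] cust_id=7 → 3 match(es) in b → 3 row(s).
- a[1] cust_id=6 → 2 match(es) in b → 2 row(s).
- a[2] cust_id=9 → 1 match(es) in b → 1 row(s).
- a[3] cust_id=1 → 1 match(es) in b → 1 row(s).
- a[4] cust_id=NULL → no match; dropped.
- a[5] cust_id=6 → 2 match(es) in b → 2 row(s).
- a[6] cust_id=7 → 3 match(es) in b → 3 row(s).
- a[7] cust_id=7 → 3 match(es) in b → 3 row(s).

Yara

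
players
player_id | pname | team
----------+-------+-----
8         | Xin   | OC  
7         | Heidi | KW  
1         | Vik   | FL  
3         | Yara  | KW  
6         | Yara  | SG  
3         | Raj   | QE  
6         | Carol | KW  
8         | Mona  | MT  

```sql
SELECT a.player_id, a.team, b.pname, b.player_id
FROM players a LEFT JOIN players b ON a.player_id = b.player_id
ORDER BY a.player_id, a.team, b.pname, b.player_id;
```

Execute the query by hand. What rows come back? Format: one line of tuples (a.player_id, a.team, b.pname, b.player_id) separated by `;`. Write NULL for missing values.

(1, FL, Vik, 1); (3, KW, Raj, 3); (3, KW, Yara, 3); (3, QE, Raj, 3); (3, QE, Yara, 3); (6, KW, Carol, 6); (6, KW, Yara, 6); (6, SG, Carol, 6); (6, SG, Yara, 6); (7, KW, Heidi, 7); (8, MT, Mona, 8); (8, MT, Xin, 8); (8, OC, Mona, 8); (8, OC, Xin, 8)

LEFT JOIN keeps every row from `players a`; unmatched rows get NULL for `players b`'s columns.
Matching on a.player_id = b.player_id.
- a (player_id=8) pairs with 2 row(s) of b.
- a (player_id=7) pairs with 1 row(s) of b.
- a (player_id=1) pairs with 1 row(s) of b.
- a (player_id=3) pairs with 2 row(s) of b.
- a (player_id=6) pairs with 2 row(s) of b.
- a (player_id=3) pairs with 2 row(s) of b.
- a (player_id=6) pairs with 2 row(s) of b.
- a (player_id=8) pairs with 2 row(s) of b.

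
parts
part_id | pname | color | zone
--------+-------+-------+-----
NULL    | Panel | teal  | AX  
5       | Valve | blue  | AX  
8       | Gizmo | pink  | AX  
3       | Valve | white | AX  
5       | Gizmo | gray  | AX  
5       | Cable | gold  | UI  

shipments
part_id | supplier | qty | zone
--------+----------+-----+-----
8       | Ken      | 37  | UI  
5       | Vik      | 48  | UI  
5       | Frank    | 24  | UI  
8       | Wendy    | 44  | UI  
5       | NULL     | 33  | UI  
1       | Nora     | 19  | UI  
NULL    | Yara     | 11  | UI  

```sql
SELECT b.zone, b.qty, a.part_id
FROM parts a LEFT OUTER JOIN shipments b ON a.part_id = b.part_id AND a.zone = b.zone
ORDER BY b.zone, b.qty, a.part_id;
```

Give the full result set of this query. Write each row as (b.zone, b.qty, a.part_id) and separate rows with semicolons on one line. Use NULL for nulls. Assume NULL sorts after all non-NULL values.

LEFT JOIN keeps every row from `parts`; unmatched rows get NULL for `shipments`'s columns.
Matching on a.part_id = b.part_id AND a.zone = b.zone. A NULL in a compared column never satisfies the condition.
- a row (part_id=NULL, zone=AX): no match → kept, b columns NULL.
- a row (part_id=5, zone=AX): no match → kept, b columns NULL.
- a row (part_id=8, zone=AX): no match → kept, b columns NULL.
- a row (part_id=3, zone=AX): no match → kept, b columns NULL.
- a row (part_id=5, zone=AX): no match → kept, b columns NULL.
- a row (part_id=5, zone=UI): matches 3 b row(s) → 3 output row(s).
After projecting and ordering:
b.zone | b.qty | a.part_id
UI | 24 | 5
UI | 33 | 5
UI | 48 | 5
NULL | NULL | 3
NULL | NULL | 5
NULL | NULL | 5
NULL | NULL | 8
NULL | NULL | NULL

(UI, 24, 5); (UI, 33, 5); (UI, 48, 5); (NULL, NULL, 3); (NULL, NULL, 5); (NULL, NULL, 5); (NULL, NULL, 8); (NULL, NULL, NULL)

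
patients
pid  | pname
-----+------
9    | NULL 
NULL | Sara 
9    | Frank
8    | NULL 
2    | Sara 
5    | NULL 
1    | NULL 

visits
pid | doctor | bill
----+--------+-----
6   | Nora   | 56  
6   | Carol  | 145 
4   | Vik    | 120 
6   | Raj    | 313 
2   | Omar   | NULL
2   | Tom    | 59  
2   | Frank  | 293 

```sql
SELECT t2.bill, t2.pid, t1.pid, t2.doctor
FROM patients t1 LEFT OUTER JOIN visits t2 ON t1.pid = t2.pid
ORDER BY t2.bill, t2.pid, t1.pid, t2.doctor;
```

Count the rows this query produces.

LEFT JOIN keeps every row from `patients`; unmatched rows get NULL for `visits`'s columns.
Matching on t1.pid = t2.pid. A NULL in a compared column never satisfies the condition.
Matched pairs: 3; unmatched t1 rows kept: 6.
Total: 3 matched + 6 padded = 9 rows.

9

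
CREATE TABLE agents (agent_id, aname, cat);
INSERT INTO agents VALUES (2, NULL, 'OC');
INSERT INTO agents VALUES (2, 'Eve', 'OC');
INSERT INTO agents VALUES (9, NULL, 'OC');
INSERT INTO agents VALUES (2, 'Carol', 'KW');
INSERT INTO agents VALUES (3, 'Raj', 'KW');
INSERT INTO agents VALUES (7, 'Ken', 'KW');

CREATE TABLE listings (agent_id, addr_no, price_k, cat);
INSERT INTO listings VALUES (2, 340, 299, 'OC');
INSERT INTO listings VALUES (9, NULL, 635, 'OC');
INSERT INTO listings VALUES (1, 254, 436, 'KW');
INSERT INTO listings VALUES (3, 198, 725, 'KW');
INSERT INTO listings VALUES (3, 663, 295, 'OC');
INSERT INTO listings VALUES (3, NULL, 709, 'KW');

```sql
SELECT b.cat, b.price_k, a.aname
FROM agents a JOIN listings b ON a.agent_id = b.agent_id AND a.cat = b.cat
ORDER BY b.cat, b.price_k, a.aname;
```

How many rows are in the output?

INNER JOIN keeps only pairs where the ON condition holds.
Matching on a.agent_id = b.agent_id AND a.cat = b.cat.
Matched pairs: 5.
Total: 5 rows.

5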